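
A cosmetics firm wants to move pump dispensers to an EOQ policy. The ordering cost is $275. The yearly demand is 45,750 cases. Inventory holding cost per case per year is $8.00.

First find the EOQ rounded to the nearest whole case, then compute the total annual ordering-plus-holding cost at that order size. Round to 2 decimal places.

$14,188.02

Q* = √(2·D·S / H) = √(2·45,750·275 / 8) = √3,145,312.5 ≈ 1,773.50 → Q = 1,774 cases
Ordering: D/Q × S = 45,750/1,774 × $275 = $7,092.02
Holding:  Q/2 × H = 1,774/2 × $8 = $7,096.00
Total = $7,092.02 + $7,096.00 = $14,188.02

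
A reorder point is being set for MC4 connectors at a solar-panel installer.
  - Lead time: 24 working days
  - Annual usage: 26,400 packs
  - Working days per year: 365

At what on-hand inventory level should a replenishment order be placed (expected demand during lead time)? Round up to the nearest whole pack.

1,736 packs

Daily demand d = 26,400 / 365 = 72.329 packs/day
Demand during lead time = 72.329 × 24 = 1,735.89
Reorder point = 1,735.89 → round up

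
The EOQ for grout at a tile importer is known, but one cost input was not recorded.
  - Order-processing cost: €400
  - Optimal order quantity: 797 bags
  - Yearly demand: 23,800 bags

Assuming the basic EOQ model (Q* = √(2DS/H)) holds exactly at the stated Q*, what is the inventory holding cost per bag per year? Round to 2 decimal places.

€29.97

From Q* = √(2DS/H) ⇒ Q*² = 2DS/H.
H = 2DS / Q² = 2 × 23,800 × 400 / 797² = 29.9744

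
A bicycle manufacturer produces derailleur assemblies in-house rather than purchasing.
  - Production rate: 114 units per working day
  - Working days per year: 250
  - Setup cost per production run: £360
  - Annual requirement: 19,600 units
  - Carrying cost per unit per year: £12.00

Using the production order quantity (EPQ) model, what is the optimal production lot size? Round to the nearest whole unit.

Daily demand d = 19,600/250 = 78.400; p = 114; 1 − d/p = 0.31228
EPQ = √(2DS / (H(1 − d/p)))
    = √(2 × 19,600 × 360 / (12 × 0.31228)) ≈ 1,940.58

1,941 units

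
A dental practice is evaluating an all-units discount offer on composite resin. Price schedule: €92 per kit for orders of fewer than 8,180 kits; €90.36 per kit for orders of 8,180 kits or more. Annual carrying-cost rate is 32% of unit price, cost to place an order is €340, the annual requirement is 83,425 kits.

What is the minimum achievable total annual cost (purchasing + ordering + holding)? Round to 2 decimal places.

H₁ = 32%×€92 = €29.4400;  H₂ = 32%×€90.36 = €28.9152
EOQ₁ = √(2×83,425×340/29.4400) = 1,388.14  (< 8,180, feasible at tier 1)
EOQ₂ = √(2×83,425×340/28.9152) = 1,400.68  (< 8,180 → use Q = 8,180 at tier-2 price)
TC(tier 1 (EOQ₁), Q≈1,388.1) = €7,715,966.88
TC(tier 2, Q≈8,180.0) = €7,660,013.71
Minimum at tier 2: €7,660,013.71

€7,660,013.71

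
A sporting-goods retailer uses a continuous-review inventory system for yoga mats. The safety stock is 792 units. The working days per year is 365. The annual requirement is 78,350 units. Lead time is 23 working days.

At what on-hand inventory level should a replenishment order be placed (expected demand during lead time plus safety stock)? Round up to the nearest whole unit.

Daily demand d = 78,350 / 365 = 214.658 units/day
Demand during lead time = 214.658 × 23 = 4,937.12
Reorder point = 4,937.12 + 792 = 5,729.12 → round up

5,730 units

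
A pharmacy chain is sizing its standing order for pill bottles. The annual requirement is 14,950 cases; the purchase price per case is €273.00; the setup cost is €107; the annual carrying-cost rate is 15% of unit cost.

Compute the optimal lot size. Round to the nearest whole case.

Holding cost per case per year: H = 15% × €273 = €40.9500
Q* = √(2·D·S / H) = √(2·14,950·107 / 40.95) = √78,127.0 ≈ 279.51

280 cases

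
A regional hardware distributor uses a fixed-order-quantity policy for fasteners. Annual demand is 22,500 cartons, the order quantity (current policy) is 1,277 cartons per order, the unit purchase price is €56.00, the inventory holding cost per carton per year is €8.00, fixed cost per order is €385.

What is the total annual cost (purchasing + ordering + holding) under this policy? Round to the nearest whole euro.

€1,271,891

Orders/yr = 22,500/1,277 = 17.619; ordering cost = 17.619 × €385 = €6,783.48
Average inventory = 1,277/2 = 638.5; holding cost = 638.5 × €8 = €5,108.00
Purchase cost = D·C = 22,500 × 56 = €1,260,000.00
Total = €6,783.48 + €5,108.00 + €1,260,000.00 = €1,271,891.48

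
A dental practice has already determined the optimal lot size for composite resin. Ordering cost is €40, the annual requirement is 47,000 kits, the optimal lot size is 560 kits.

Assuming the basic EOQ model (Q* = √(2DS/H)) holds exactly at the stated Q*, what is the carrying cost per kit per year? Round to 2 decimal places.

Since Q* = (2DS/H)^½, squaring gives Q*²·H = 2DS.
H = 2DS / Q² = 2 × 47,000 × 40 / 560² = 11.9898

€11.99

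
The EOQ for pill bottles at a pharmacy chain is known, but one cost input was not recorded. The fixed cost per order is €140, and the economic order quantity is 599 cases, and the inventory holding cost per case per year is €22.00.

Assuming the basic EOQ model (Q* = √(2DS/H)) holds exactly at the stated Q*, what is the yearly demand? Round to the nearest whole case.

EOQ relation: Q² = 2DS/H, so rearrange for the unknown.
D = Q²H / (2S) = 599² × 22 / (2 × 140) = 28,191.51

28,192 cases per year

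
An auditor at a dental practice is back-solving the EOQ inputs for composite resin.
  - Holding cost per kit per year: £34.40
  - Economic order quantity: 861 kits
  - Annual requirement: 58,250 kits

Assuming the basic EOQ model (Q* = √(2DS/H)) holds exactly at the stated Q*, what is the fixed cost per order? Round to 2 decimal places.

£218.90

Since Q* = (2DS/H)^½, squaring gives Q*²·H = 2DS.
S = Q²H / (2D) = 861² × 34.4 / (2 × 58,250) = 218.8965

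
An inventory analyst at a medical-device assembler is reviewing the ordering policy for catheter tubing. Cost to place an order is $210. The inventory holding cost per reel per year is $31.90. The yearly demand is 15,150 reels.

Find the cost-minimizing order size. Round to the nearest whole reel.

2DS/H = 2·15,150·210/31.9 = 199,467.08
EOQ = √199,467.08 ≈ 446.62

447 reels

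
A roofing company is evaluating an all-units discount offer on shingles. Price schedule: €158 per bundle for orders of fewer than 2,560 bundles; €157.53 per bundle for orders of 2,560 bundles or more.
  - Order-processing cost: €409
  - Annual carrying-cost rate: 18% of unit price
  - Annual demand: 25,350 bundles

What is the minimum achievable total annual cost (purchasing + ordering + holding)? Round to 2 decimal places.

€4,029,584.57

H₁ = 18%×€158 = €28.4400;  H₂ = 18%×€157.53 = €28.3554
EOQ₁ = √(2×25,350×409/28.4400) = 853.89  (< 2,560, feasible at tier 1)
EOQ₂ = √(2×25,350×409/28.3554) = 855.16  (< 2,560 → use Q = 2,560 at tier-2 price)
TC(tier 1 (EOQ₁), Q≈853.9) = €4,029,584.57
TC(tier 2, Q≈2,560.0) = €4,033,730.47
Minimum at tier 1 (EOQ₁): €4,029,584.57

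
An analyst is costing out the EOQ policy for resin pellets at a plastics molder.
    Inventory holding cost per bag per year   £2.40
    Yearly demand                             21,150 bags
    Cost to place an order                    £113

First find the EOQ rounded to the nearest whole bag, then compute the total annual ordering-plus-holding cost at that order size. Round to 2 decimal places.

£3,387.00

EOQ = √(2DS/H) = √(2 × 21,150 × 113 / 2.4)
    = √(1,991,625.00) ≈ 1,411.25 → Q = 1,411 bags
Ordering: D/Q × S = 21,150/1,411 × £113 = £1,693.80
Holding:  Q/2 × H = 1,411/2 × £2.4 = £1,693.20
Total = £1,693.80 + £1,693.20 = £3,387.00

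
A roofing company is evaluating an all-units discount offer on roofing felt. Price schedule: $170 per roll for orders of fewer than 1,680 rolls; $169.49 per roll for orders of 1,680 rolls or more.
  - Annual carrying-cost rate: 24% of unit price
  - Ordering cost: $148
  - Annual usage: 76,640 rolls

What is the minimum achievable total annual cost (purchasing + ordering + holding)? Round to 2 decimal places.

$13,030,634.40

H₁ = 24%×$170 = $40.8000;  H₂ = 24%×$169.49 = $40.6776
EOQ₁ = √(2×76,640×148/40.8000) = 745.66  (< 1,680, feasible at tier 1)
EOQ₂ = √(2×76,640×148/40.6776) = 746.79  (< 1,680 → use Q = 1,680 at tier-2 price)
TC(tier 1 (EOQ₁), Q≈745.7) = $13,059,223.12
TC(tier 2, Q≈1,680.0) = $13,030,634.40
Minimum at tier 2: $13,030,634.40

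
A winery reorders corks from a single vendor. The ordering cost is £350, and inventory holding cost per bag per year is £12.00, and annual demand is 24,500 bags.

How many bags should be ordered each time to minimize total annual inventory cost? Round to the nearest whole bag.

1,195 bags

Optimal lot size Q* = (2 × 24,500 × £350 / £12)^½ ≈ 1,195.48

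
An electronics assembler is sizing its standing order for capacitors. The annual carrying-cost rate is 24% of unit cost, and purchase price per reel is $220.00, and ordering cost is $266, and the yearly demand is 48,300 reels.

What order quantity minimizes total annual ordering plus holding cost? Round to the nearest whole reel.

698 reels

Carrying cost H = $220 × 24% = $52.8000/reel/yr
Optimal lot size Q* = (2 × 48,300 × $266 / $52.8)^½ ≈ 697.61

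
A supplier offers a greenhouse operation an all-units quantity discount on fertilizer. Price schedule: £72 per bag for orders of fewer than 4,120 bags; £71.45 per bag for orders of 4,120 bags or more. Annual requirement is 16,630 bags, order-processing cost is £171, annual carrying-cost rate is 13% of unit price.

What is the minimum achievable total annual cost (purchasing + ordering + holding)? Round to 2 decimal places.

£1,204,656.21

H₁ = 13%×£72 = £9.3600;  H₂ = 13%×£71.45 = £9.2885
EOQ₁ = √(2×16,630×171/9.3600) = 779.51  (< 4,120, feasible at tier 1)
EOQ₂ = √(2×16,630×171/9.2885) = 782.50  (< 4,120 → use Q = 4,120 at tier-2 price)
TC(tier 1 (EOQ₁), Q≈779.5) = £1,204,656.21
TC(tier 2, Q≈4,120.0) = £1,208,038.04
Minimum at tier 1 (EOQ₁): £1,204,656.21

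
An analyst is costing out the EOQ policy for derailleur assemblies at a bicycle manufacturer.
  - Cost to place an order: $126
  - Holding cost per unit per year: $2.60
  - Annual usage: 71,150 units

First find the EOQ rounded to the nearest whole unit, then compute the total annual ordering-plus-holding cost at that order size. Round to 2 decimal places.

$6,827.70

Optimal lot size Q* = (2 × 71,150 × $126 / $2.6)^½ ≈ 2,626.04 → Q = 2,626 units
Orders/yr = 71,150/2,626 = 27.094; ordering cost = 27.094 × $126 = $3,413.90
Average inventory = 2,626/2 = 1313; holding cost = 1313 × $2.6 = $3,413.80
Total = $3,413.90 + $3,413.80 = $6,827.70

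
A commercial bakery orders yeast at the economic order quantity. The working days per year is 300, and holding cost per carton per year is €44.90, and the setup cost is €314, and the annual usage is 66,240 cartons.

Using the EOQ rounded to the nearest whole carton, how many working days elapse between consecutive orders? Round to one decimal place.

2DS/H = 2·66,240·314/44.9 = 926,474.83
EOQ = √926,474.83 ≈ 962.54 → Q = 963 cartons
Cycle time = (working days × Q)/D = (300 × 963) / 66,240 = 4.361 days

4.4 days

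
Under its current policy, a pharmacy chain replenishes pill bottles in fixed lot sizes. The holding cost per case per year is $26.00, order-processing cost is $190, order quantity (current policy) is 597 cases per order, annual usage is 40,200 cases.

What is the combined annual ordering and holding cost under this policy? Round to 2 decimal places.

Annual ordering cost = (D/Q)·S = (40,200/597) × 190 = $12,793.97
Annual holding cost  = (Q/2)·H = (597/2) × 26 = $7,761.00
Total = $12,793.97 + $7,761.00 = $20,554.97

$20,554.97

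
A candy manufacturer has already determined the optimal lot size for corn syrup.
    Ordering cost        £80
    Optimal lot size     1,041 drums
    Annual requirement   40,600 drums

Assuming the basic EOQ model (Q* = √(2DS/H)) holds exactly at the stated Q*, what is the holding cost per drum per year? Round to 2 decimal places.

EOQ relation: Q² = 2DS/H, so rearrange for the unknown.
H = 2DS / Q² = 2 × 40,600 × 80 / 1,041² = 5.9944

£5.99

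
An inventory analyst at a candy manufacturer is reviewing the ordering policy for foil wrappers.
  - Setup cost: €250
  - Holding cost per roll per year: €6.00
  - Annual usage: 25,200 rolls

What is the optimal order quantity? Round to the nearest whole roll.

1,449 rolls

Q* = √(2·D·S / H) = √(2·25,200·250 / 6) = √2,100,000.0 ≈ 1,449.14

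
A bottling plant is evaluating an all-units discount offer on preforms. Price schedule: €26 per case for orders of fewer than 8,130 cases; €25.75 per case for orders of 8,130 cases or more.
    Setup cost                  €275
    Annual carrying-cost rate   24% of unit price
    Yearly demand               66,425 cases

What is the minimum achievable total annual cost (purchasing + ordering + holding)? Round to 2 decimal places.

H₁ = 24%×€26 = €6.2400;  H₂ = 24%×€25.75 = €6.1800
EOQ₁ = √(2×66,425×275/6.2400) = 2,419.66  (< 8,130, feasible at tier 1)
EOQ₂ = √(2×66,425×275/6.1800) = 2,431.38  (< 8,130 → use Q = 8,130 at tier-2 price)
TC(tier 1 (EOQ₁), Q≈2,419.7) = €1,742,148.70
TC(tier 2, Q≈8,130.0) = €1,737,812.30
Minimum at tier 2: €1,737,812.30

€1,737,812.30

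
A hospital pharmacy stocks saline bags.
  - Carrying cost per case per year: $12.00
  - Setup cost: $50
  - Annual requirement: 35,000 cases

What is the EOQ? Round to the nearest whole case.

2DS/H = 2·35,000·50/12 = 291,666.67
EOQ = √291,666.67 ≈ 540.06

540 cases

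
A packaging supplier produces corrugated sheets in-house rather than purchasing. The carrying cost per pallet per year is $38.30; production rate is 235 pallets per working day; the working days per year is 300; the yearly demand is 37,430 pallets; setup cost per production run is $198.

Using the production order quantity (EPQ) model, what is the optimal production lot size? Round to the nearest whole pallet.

Daily demand d = 37,430/300 = 124.767; p = 235; 1 − d/p = 0.46908
EPQ = √(2DS / (H(1 − d/p)))
    = √(2 × 37,430 × 198 / (38.3 × 0.46908)) ≈ 908.31

908 pallets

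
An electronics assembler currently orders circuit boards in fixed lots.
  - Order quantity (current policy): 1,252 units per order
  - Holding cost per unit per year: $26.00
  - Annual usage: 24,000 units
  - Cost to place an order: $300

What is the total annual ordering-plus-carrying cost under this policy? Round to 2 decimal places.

$22,026.80

Ordering: D/Q × S = 24,000/1,252 × $300 = $5,750.80
Holding:  Q/2 × H = 1,252/2 × $26 = $16,276.00
Total = $5,750.80 + $16,276.00 = $22,026.80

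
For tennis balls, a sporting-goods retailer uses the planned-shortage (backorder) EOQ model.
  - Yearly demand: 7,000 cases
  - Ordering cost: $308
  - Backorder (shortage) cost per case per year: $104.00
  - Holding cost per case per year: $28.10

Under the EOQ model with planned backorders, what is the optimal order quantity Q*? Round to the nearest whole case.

Q* = √(2DS/H) · √((H + b)/b)
   = √(2 × 7,000 × 308 / 28.1) · √((28.1 + 104) / 104)
   = 391.729 × 1.1270 ≈ 441.49

441 cases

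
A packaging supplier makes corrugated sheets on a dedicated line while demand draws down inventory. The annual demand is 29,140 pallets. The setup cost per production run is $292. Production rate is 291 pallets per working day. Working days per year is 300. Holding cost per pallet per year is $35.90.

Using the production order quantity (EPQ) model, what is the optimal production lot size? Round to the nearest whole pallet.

844 pallets

Daily demand d = 29,140/300 = 97.133; p = 291; 1 − d/p = 0.66621
EPQ = √(2DS / (H(1 − d/p)))
    = √(2 × 29,140 × 292 / (35.9 × 0.66621)) ≈ 843.53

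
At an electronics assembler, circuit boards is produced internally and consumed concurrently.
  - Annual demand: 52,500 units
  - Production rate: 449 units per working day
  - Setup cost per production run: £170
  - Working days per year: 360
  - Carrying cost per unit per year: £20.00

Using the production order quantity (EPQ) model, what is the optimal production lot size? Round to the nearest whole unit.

1,150 units

Daily demand d = 52,500/360 = 145.833; p = 449; 1 − d/p = 0.67520
EPQ = √(2DS / (H(1 − d/p)))
    = √(2 × 52,500 × 170 / (20 × 0.67520)) ≈ 1,149.71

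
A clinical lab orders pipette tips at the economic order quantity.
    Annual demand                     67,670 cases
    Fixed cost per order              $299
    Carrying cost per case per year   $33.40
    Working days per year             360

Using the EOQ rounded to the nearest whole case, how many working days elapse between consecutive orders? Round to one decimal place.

EOQ = √(2DS/H) = √(2 × 67,670 × 299 / 33.4)
    = √(1,211,576.65) ≈ 1,100.72 → Q = 1,101 cases
Cycle time = (working days × Q)/D = (360 × 1,101) / 67,670 = 5.857 days

5.9 days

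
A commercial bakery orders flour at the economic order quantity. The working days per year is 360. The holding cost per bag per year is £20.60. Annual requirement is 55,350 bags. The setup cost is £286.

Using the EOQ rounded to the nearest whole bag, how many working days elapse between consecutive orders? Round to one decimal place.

8.1 days

Optimal lot size Q* = (2 × 55,350 × £286 / £20.6)^½ ≈ 1,239.72 → Q = 1,240 bags
T = Q/D × 360 days = 1,240/55,350 × 360 = 8.065 days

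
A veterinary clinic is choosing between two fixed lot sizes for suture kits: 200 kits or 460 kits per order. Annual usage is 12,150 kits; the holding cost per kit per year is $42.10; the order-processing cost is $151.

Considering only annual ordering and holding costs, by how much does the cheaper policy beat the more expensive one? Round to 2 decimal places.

$288.12

Annual cost at Q: ordering D·S/Q plus holding Q·H/2.
TC(200) = (12,150/200)×151 + (200/2)×42.1 = $13,383.25
TC(460) = (12,150/460)×151 + (460/2)×42.1 = $13,671.37
|ΔTC| = |$13,383.25 − $13,671.37| = $288.12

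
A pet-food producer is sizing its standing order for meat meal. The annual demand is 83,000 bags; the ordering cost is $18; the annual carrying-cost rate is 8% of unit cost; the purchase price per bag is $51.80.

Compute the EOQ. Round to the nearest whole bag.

Carrying cost H = $51.8 × 8% = $4.1440/bag/yr
Optimal lot size Q* = (2 × 83,000 × $18 / $4.144)^½ ≈ 849.14

849 bags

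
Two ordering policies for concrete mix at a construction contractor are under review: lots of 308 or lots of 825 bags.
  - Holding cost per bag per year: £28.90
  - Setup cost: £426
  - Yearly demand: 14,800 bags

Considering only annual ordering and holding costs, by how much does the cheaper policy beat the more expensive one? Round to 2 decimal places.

£5,357.30

Annual cost at Q: ordering D·S/Q plus holding Q·H/2.
TC(308) = (14,800/308)×426 + (308/2)×28.9 = £24,920.73
TC(825) = (14,800/825)×426 + (825/2)×28.9 = £19,563.43
Lots of 825 are cheaper by £5,357.30.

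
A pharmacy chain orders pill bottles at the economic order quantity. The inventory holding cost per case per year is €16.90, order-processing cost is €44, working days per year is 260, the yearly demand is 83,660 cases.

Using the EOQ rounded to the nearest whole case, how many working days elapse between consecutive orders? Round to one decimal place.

2.1 days

Optimal lot size Q* = (2 × 83,660 × €44 / €16.9)^½ ≈ 660.02 → Q = 660 cases
Cycle time = (working days × Q)/D = (260 × 660) / 83,660 = 2.051 days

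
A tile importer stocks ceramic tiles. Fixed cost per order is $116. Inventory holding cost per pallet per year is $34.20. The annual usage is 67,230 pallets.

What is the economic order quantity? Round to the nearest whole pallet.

2DS/H = 2·67,230·116/34.2 = 456,063.16
EOQ = √456,063.16 ≈ 675.32

675 pallets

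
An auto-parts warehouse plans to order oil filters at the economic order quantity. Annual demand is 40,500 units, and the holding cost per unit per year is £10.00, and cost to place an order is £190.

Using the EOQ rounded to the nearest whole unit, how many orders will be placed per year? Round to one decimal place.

Q* = √(2·D·S / H) = √(2·40,500·190 / 10) = √1,539,000.0 ≈ 1,240.56 → Q = 1,241
N = D/Q = 40,500/1,241 ≈ 32.635 orders/yr

32.6 orders per year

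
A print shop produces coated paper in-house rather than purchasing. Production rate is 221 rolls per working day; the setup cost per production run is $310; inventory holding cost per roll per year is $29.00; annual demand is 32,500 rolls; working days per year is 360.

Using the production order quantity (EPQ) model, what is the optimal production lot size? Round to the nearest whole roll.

d = 32,500/360 = 90.2778 rolls/day;  effective holding cost H(1 − d/p) = 29·(1 − 90.2778/221) = 17.15359
Q* = √(2DS / H_eff) = √(2·32,500·310 / 17.15359) ≈ 1,083.83

1,084 rolls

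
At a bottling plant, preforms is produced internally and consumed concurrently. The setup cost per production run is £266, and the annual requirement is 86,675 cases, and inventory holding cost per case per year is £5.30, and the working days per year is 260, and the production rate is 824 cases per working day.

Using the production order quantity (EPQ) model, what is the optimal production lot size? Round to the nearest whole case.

Daily demand d = 86,675/260 = 333.365; p = 824; 1 − d/p = 0.59543
EPQ = √(2DS / (H(1 − d/p)))
    = √(2 × 86,675 × 266 / (5.3 × 0.59543)) ≈ 3,822.52

3,823 cases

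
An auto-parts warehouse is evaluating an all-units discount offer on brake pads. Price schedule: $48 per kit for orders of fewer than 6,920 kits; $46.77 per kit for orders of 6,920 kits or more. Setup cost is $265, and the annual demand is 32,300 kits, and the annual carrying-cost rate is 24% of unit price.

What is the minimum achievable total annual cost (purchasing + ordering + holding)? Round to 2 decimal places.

$1,550,745.73

H₁ = 24%×$48 = $11.5200;  H₂ = 24%×$46.77 = $11.2248
EOQ₁ = √(2×32,300×265/11.5200) = 1,219.03  (< 6,920, feasible at tier 1)
EOQ₂ = √(2×32,300×265/11.2248) = 1,234.95  (< 6,920 → use Q = 6,920 at tier-2 price)
TC(tier 1 (EOQ₁), Q≈1,219.0) = $1,564,443.18
TC(tier 2, Q≈6,920.0) = $1,550,745.73
Minimum at tier 2: $1,550,745.73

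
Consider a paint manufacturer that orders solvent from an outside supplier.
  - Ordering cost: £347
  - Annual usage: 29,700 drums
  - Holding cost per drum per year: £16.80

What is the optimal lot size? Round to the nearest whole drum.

EOQ = √(2DS/H) = √(2 × 29,700 × 347 / 16.8)
    = √(1,226,892.86) ≈ 1,107.65

1,108 drums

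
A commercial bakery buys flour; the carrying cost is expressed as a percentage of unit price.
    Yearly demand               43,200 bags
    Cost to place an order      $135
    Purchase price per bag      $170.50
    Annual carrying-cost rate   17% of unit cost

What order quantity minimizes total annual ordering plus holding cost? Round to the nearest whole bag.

Carrying cost H = $170.5 × 17% = $28.9850/bag/yr
2DS/H = 2·43,200·135/28.985 = 402,415.04
EOQ = √402,415.04 ≈ 634.36

634 bags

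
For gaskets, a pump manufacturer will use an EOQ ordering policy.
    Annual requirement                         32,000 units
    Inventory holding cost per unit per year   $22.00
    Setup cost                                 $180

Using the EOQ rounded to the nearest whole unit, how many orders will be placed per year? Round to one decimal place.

44.2 orders per year

Q* = √(2·D·S / H) = √(2·32,000·180 / 22) = √523,636.4 ≈ 723.63 → Q = 724
Orders per year = D/Q = 32,000 / 724 = 44.199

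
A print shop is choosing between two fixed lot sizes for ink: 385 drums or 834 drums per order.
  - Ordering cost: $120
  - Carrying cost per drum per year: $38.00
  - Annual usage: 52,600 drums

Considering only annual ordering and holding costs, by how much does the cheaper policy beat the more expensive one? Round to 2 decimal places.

$295.46

Annual cost at Q: ordering D·S/Q plus holding Q·H/2.
TC(385) = (52,600/385)×120 + (385/2)×38 = $23,709.81
TC(834) = (52,600/834)×120 + (834/2)×38 = $23,414.35
Lots of 834 are cheaper by $295.46.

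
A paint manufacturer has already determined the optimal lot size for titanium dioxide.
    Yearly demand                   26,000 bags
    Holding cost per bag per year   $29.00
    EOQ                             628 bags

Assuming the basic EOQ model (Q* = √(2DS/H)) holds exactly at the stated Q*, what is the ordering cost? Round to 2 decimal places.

EOQ relation: Q² = 2DS/H, so rearrange for the unknown.
S = Q²H / (2D) = 628² × 29 / (2 × 26,000) = 219.9449

$219.94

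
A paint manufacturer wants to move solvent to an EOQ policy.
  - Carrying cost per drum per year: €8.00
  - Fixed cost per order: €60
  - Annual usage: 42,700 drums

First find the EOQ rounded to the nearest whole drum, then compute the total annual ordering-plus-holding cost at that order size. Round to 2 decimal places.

2DS/H = 2·42,700·60/8 = 640,500.00
EOQ = √640,500.00 ≈ 800.31 → Q = 800 drums
Orders/yr = 42,700/800 = 53.375; ordering cost = 53.375 × €60 = €3,202.50
Average inventory = 800/2 = 400; holding cost = 400 × €8 = €3,200.00
Total = €3,202.50 + €3,200.00 = €6,402.50

€6,402.50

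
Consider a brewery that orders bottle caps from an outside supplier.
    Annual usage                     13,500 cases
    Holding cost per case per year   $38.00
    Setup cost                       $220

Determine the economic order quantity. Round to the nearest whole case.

395 cases

Q* = √(2·D·S / H) = √(2·13,500·220 / 38) = √156,315.8 ≈ 395.37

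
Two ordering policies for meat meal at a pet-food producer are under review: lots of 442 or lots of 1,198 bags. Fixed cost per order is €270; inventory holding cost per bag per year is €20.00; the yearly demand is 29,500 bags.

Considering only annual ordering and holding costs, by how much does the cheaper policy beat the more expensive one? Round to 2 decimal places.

For each Q, cost = (D/Q)·S + (Q/2)·H.
TC(442) = (29,500/442)×270 + (442/2)×20 = €22,440.36
TC(1,198) = (29,500/1,198)×270 + (1,198/2)×20 = €18,628.58
Cheaper: Q = 1,198.  Difference = €3,811.78

€3,811.78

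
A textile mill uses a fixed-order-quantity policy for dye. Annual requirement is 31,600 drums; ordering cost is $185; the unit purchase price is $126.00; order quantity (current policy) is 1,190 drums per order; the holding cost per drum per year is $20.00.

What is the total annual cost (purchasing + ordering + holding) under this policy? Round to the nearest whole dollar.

$3,998,413

Orders/yr = 31,600/1,190 = 26.555; ordering cost = 26.555 × $185 = $4,912.61
Average inventory = 1,190/2 = 595; holding cost = 595 × $20 = $11,900.00
Purchase cost = D·C = 31,600 × 126 = $3,981,600.00
Total = $4,912.61 + $11,900.00 + $3,981,600.00 = $3,998,412.61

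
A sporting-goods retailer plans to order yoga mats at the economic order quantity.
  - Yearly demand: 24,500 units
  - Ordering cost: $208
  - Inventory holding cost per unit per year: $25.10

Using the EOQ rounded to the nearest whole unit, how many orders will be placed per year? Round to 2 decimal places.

38.46 orders per year

Optimal lot size Q* = (2 × 24,500 × $208 / $25.1)^½ ≈ 637.23 → Q = 637
N = D/Q = 24,500/637 ≈ 38.462 orders/yr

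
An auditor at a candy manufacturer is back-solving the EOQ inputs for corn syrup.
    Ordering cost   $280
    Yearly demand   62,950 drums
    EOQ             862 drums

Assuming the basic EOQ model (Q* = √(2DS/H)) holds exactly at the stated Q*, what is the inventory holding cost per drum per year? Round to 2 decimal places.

Since Q* = (2DS/H)^½, squaring gives Q*²·H = 2DS.
H = 2DS / Q² = 2 × 62,950 × 280 / 862² = 47.4427

$47.44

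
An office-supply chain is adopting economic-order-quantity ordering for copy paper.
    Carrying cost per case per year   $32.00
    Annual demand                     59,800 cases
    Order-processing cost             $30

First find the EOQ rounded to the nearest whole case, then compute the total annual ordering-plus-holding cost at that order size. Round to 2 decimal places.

$10,715.22

EOQ = √(2DS/H) = √(2 × 59,800 × 30 / 32)
    = √(112,125.00) ≈ 334.85 → Q = 335 cases
Orders/yr = 59,800/335 = 178.507; ordering cost = 178.507 × $30 = $5,355.22
Average inventory = 335/2 = 167.5; holding cost = 167.5 × $32 = $5,360.00
Total = $5,355.22 + $5,360.00 = $10,715.22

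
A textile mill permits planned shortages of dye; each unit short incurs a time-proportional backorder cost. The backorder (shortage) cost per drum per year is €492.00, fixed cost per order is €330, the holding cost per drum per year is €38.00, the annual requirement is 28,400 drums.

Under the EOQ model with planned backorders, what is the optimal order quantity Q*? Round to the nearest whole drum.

Basic EOQ = √(2·28,400·330/38) = 702.327
Backorder adjustment √((H+b)/b) = √((38+492)/492) = 1.0379
Q* = 702.327 × 1.0379 ≈ 728.94

729 drums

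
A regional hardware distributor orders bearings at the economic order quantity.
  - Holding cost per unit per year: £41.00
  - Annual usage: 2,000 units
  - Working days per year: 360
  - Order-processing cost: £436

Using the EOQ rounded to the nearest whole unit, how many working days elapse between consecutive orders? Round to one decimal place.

37.1 days

Q* = √(2·D·S / H) = √(2·2,000·436 / 41) = √42,536.6 ≈ 206.24 → Q = 206 units
Days between orders = 360 / (D/Q) = 360 / 9.709 ≈ 37.080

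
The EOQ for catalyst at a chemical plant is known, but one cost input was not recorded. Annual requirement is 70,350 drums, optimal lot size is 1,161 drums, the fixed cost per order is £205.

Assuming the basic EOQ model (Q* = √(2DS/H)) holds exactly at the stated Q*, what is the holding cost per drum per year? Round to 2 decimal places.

£21.40

Since Q* = (2DS/H)^½, squaring gives Q*²·H = 2DS.
H = 2DS / Q² = 2 × 70,350 × 205 / 1,161² = 21.3985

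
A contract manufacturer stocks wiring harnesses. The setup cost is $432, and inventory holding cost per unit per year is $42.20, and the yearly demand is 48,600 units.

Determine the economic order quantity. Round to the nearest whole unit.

EOQ = √(2DS/H) = √(2 × 48,600 × 432 / 42.2)
    = √(995,033.18) ≈ 997.51

998 units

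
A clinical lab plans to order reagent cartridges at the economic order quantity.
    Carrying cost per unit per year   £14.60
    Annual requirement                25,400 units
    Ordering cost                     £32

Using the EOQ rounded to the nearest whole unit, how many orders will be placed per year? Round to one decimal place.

2DS/H = 2·25,400·32/14.6 = 111,342.47
EOQ = √111,342.47 ≈ 333.68 → Q = 334
N = D/Q = 25,400/334 ≈ 76.048 orders/yr

76.0 orders per year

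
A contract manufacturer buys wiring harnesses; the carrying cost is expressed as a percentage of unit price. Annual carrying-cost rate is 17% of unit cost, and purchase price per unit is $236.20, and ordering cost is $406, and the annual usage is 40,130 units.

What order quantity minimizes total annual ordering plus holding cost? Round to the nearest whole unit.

Carrying cost H = $236.2 × 17% = $40.1540/unit/yr
EOQ = √(2DS/H) = √(2 × 40,130 × 406 / 40.154)
    = √(811,514.67) ≈ 900.84

901 units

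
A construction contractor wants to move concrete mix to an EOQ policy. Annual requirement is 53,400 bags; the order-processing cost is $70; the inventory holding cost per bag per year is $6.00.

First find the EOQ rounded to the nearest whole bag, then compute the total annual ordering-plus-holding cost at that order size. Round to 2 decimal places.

$6,697.46

2DS/H = 2·53,400·70/6 = 1,246,000.00
EOQ = √1,246,000.00 ≈ 1,116.24 → Q = 1,116 bags
Orders/yr = 53,400/1,116 = 47.849; ordering cost = 47.849 × $70 = $3,349.46
Average inventory = 1,116/2 = 558; holding cost = 558 × $6 = $3,348.00
Total = $3,349.46 + $3,348.00 = $6,697.46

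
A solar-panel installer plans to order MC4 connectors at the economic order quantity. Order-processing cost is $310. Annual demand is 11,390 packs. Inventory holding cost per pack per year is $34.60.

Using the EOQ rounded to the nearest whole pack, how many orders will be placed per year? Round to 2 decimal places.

2DS/H = 2·11,390·310/34.6 = 204,098.27
EOQ = √204,098.27 ≈ 451.77 → Q = 452
N = D/Q = 11,390/452 ≈ 25.199 orders/yr

25.20 orders per year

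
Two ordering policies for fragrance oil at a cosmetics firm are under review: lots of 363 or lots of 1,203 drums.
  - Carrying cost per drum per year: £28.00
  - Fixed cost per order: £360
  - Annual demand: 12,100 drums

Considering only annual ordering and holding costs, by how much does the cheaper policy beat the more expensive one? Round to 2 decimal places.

£3,380.95

For each Q, cost = (D/Q)·S + (Q/2)·H.
TC(363) = (12,100/363)×360 + (363/2)×28 = £17,082.00
TC(1,203) = (12,100/1,203)×360 + (1,203/2)×28 = £20,462.95
Cheaper: Q = 363.  Difference = £3,380.95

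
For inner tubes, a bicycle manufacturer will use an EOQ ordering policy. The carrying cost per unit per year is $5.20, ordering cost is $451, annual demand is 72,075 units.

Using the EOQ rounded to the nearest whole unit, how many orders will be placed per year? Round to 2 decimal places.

Q* = √(2·D·S / H) = √(2·72,075·451 / 5.2) = √12,502,240.4 ≈ 3,535.85 → Q = 3,536
Orders per year = D/Q = 72,075 / 3,536 = 20.383

20.38 orders per year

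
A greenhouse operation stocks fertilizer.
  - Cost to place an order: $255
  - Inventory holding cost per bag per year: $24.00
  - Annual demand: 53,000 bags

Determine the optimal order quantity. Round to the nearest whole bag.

1,061 bags

Q* = √(2·D·S / H) = √(2·53,000·255 / 24) = √1,126,250.0 ≈ 1,061.25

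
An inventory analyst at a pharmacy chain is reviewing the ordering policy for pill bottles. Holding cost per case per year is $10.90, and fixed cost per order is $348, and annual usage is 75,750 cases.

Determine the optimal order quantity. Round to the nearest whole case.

EOQ = √(2DS/H) = √(2 × 75,750 × 348 / 10.9)
    = √(4,836,880.73) ≈ 2,199.29

2,199 cases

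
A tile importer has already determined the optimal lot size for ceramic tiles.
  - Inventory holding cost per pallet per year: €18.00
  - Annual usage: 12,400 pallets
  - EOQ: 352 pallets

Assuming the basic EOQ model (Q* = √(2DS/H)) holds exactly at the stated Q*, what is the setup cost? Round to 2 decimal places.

Since Q* = (2DS/H)^½, squaring gives Q*²·H = 2DS.
S = Q²H / (2D) = 352² × 18 / (2 × 12,400) = 89.9303

€89.93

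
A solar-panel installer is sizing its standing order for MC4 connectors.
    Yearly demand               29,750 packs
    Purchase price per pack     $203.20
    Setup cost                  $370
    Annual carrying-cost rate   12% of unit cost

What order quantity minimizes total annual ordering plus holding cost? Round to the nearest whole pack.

Carrying cost H = $203.2 × 12% = $24.3840/pack/yr
Optimal lot size Q* = (2 × 29,750 × $370 / $24.384)^½ ≈ 950.18

950 packs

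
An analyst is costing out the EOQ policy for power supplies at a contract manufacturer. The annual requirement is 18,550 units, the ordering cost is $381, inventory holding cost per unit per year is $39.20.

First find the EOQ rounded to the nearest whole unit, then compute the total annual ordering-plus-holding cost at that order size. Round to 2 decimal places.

EOQ = √(2DS/H) = √(2 × 18,550 × 381 / 39.2)
    = √(360,589.29) ≈ 600.49 → Q = 600 units
Annual ordering cost = (D/Q)·S = (18,550/600) × 381 = $11,779.25
Annual holding cost  = (Q/2)·H = (600/2) × 39.2 = $11,760.00
Total = $11,779.25 + $11,760.00 = $23,539.25

$23,539.25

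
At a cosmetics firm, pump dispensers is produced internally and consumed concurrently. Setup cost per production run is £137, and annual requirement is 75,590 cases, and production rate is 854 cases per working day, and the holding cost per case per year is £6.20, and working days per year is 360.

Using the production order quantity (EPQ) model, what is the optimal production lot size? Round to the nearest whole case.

2,105 cases

Daily demand d = 75,590/360 = 209.972; p = 854; 1 − d/p = 0.75413
EPQ = √(2DS / (H(1 − d/p)))
    = √(2 × 75,590 × 137 / (6.2 × 0.75413)) ≈ 2,104.69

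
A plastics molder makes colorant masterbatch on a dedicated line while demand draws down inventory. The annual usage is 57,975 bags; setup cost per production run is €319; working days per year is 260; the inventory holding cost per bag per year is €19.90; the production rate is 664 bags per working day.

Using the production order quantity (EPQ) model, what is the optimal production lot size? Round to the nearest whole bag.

Daily demand d = 57,975/260 = 222.981; p = 664; 1 − d/p = 0.66419
EPQ = √(2DS / (H(1 − d/p)))
    = √(2 × 57,975 × 319 / (19.9 × 0.66419)) ≈ 1,672.86

1,673 bags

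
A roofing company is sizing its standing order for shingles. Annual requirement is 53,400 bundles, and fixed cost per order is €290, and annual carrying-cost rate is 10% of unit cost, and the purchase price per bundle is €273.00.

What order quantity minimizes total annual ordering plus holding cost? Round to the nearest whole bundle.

1,065 bundles

H = i·C = 0.1 × €273 = €27.3000 per bundle-year
EOQ = √(2DS/H) = √(2 × 53,400 × 290 / 27.3)
    = √(1,134,505.49) ≈ 1,065.13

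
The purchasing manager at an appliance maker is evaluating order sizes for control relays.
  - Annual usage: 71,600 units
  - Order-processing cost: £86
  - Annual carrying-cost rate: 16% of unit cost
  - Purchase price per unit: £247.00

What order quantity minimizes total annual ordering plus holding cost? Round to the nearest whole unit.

558 units

Holding cost per unit per year: H = 16% × £247 = £39.5200
Q* = √(2·D·S / H) = √(2·71,600·86 / 39.52) = √311,619.4 ≈ 558.23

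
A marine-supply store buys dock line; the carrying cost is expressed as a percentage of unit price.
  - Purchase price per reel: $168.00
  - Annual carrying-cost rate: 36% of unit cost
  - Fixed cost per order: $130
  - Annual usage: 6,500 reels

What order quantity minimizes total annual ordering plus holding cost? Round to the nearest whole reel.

167 reels

Carrying cost H = $168 × 36% = $60.4800/reel/yr
EOQ = √(2DS/H) = √(2 × 6,500 × 130 / 60.48)
    = √(27,943.12) ≈ 167.16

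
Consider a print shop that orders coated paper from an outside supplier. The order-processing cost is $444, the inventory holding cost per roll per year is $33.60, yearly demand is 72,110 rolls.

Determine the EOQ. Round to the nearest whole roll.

Q* = √(2·D·S / H) = √(2·72,110·444 / 33.6) = √1,905,764.3 ≈ 1,380.49

1,380 rolls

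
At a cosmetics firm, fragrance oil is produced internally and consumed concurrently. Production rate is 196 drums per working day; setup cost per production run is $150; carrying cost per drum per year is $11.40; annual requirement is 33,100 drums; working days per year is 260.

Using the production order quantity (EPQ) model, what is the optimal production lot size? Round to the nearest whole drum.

Daily demand d = 33,100/260 = 127.308; p = 196; 1 − d/p = 0.35047
EPQ = √(2DS / (H(1 − d/p)))
    = √(2 × 33,100 × 150 / (11.4 × 0.35047)) ≈ 1,576.51

1,577 drums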